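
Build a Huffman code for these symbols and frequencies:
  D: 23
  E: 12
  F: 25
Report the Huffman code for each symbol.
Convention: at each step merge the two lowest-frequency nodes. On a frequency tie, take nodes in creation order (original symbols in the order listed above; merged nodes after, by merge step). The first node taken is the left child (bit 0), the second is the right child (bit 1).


Huffman tree construction:
Step 1: Merge E(12) + D(23) = 35
Step 2: Merge F(25) + (E+D)(35) = 60
Read each symbol's code off the tree from the root (left child = 0, right child = 1).

Codes:
  D: 11 (length 2)
  E: 10 (length 2)
  F: 0 (length 1)
Average code length: 95/60 = 1.5833 bits/symbol


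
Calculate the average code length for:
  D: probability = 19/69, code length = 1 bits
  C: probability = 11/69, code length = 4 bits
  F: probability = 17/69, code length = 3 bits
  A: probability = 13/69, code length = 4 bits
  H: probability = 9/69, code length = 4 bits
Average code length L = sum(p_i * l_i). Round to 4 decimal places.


Weighted contributions p_i * l_i:
  D: (19/69) * 1 = 19/69
  C: (11/69) * 4 = 44/69
  F: (17/69) * 3 = 51/69
  A: (13/69) * 4 = 52/69
  H: (9/69) * 4 = 36/69
Sum = (19 + 44 + 51 + 52 + 36)/69 = 202/69

L = 202/69 = 2.9275 bits/symbol


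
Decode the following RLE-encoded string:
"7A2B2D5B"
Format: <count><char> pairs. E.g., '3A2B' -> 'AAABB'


Expanding each <count><char> pair:
  7A -> 'AAAAAAA'
  2B -> 'BB'
  2D -> 'DD'
  5B -> 'BBBBB'

Decoded = AAAAAAABBDDBBBBB


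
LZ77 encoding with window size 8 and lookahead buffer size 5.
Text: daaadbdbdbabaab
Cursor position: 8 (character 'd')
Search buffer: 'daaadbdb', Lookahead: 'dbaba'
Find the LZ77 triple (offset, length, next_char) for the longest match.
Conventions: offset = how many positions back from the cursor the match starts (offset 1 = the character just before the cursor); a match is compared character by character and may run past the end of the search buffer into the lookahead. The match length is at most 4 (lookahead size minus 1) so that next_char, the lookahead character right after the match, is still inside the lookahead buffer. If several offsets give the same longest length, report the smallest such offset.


Try each offset into the search buffer:
  offset=1 (pos 7, char 'b'): match length 0
  offset=2 (pos 6, char 'd'): match length 2
  offset=3 (pos 5, char 'b'): match length 0
  offset=4 (pos 4, char 'd'): match length 2
  offset=5 (pos 3, char 'a'): match length 0
  offset=6 (pos 2, char 'a'): match length 0
  offset=7 (pos 1, char 'a'): match length 0
  offset=8 (pos 0, char 'd'): match length 1
Longest match has length 2, found at offsets 2, 4; take the smallest, offset 2.
next_char = character at position 8 + 2 = 10 -> 'a'

Best match: offset=2, length=2 (matching 'db' starting at position 6)
LZ77 triple: (2, 2, 'a')


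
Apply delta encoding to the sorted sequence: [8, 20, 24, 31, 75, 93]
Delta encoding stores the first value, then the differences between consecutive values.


First value: 8
Deltas:
  20 - 8 = 12
  24 - 20 = 4
  31 - 24 = 7
  75 - 31 = 44
  93 - 75 = 18


Delta encoded: [8, 12, 4, 7, 44, 18]


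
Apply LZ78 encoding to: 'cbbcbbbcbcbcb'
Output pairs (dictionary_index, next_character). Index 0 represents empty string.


LZ78 encoding steps:
Dictionary: {0: ''}
Step 1: w='' (idx 0), next='c' -> output (0, 'c'), add 'c' as idx 1
Step 2: w='' (idx 0), next='b' -> output (0, 'b'), add 'b' as idx 2
Step 3: w='b' (idx 2), next='c' -> output (2, 'c'), add 'bc' as idx 3
Step 4: w='b' (idx 2), next='b' -> output (2, 'b'), add 'bb' as idx 4
Step 5: w='bc' (idx 3), next='b' -> output (3, 'b'), add 'bcb' as idx 5
Step 6: w='c' (idx 1), next='b' -> output (1, 'b'), add 'cb' as idx 6
Step 7: w='cb' (idx 6), end of input -> output (6, '')


Encoded: [(0, 'c'), (0, 'b'), (2, 'c'), (2, 'b'), (3, 'b'), (1, 'b'), (6, '')]


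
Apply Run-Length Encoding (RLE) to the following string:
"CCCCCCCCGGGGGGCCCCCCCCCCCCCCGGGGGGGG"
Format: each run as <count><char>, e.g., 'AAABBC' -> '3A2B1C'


Scanning runs left to right:
  i=0: run of 'C' x 8 -> '8C'
  i=8: run of 'G' x 6 -> '6G'
  i=14: run of 'C' x 14 -> '14C'
  i=28: run of 'G' x 8 -> '8G'

RLE = 8C6G14C8G


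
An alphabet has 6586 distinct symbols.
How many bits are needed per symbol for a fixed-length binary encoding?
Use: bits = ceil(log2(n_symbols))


log2(6586) = 12.6852
Bracket: 2^12 = 4096 < 6586 <= 2^13 = 8192
So ceil(log2(6586)) = 13

bits = ceil(log2(6586)) = ceil(12.6852) = 13 bits


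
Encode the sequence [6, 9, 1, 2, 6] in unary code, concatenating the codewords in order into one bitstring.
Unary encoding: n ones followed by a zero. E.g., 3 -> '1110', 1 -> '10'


Encode each number as n ones followed by a terminating 0:
  6 -> 1111110 (7 bits)
  9 -> 1111111110 (10 bits)
  1 -> 10 (2 bits)
  2 -> 110 (3 bits)
  6 -> 1111110 (7 bits)
Total length = 7 + 10 + 2 + 3 + 7 = 29 bits.

Unary([6, 9, 1, 2, 6]) = 11111101111111110101101111110 (29 bits)


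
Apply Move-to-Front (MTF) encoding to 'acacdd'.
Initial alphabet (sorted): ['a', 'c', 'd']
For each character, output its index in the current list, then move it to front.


MTF encoding:
'a': index 0 in ['a', 'c', 'd'] -> ['a', 'c', 'd']
'c': index 1 in ['a', 'c', 'd'] -> ['c', 'a', 'd']
'a': index 1 in ['c', 'a', 'd'] -> ['a', 'c', 'd']
'c': index 1 in ['a', 'c', 'd'] -> ['c', 'a', 'd']
'd': index 2 in ['c', 'a', 'd'] -> ['d', 'c', 'a']
'd': index 0 in ['d', 'c', 'a'] -> ['d', 'c', 'a']


Output: [0, 1, 1, 1, 2, 0]


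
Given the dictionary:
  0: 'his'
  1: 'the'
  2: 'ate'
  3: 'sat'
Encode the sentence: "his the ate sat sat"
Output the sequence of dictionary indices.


Look up each word in the dictionary:
  'his' -> 0
  'the' -> 1
  'ate' -> 2
  'sat' -> 3
  'sat' -> 3

Encoded: [0, 1, 2, 3, 3]


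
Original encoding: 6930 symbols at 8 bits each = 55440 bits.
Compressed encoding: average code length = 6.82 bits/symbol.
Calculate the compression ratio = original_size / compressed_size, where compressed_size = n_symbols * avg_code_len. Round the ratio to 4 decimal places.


original_size = n_symbols * orig_bits = 6930 * 8 = 55440 bits
compressed_size = n_symbols * avg_code_len = 6930 * 6.82 = 47262.6 bits
ratio = original_size / compressed_size = 55440 / 47262.6 = 1.173

Compression ratio = 1.173


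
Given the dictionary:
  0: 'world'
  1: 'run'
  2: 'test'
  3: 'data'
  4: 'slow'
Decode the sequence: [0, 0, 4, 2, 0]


Look up each index in the dictionary:
  0 -> 'world'
  0 -> 'world'
  4 -> 'slow'
  2 -> 'test'
  0 -> 'world'

Decoded: "world world slow test world"


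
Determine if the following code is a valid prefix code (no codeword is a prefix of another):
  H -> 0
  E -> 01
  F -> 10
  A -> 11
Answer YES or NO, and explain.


Checking each pair (does one codeword prefix another?):
  H='0' vs E='01': prefix -- VIOLATION

NO -- this is NOT a valid prefix code. H (0) is a prefix of E (01).


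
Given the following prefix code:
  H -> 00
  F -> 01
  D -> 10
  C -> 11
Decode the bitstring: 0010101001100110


Decoding step by step:
Bits 00 -> H
Bits 10 -> D
Bits 10 -> D
Bits 10 -> D
Bits 01 -> F
Bits 10 -> D
Bits 01 -> F
Bits 10 -> D


Decoded message: HDDDFDFD


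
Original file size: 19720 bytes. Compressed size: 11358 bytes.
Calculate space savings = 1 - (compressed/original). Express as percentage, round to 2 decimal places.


ratio = compressed/original = 11358/19720 = 0.575963
savings = 1 - ratio = 1 - 0.575963 = 0.424037
as a percentage: 0.424037 * 100 = 42.4%

Space savings = 1 - 11358/19720 = 42.4%


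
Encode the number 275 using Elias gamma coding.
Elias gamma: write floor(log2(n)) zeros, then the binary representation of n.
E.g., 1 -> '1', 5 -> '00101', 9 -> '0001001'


num_bits = floor(log2(275)) + 1 = 9
leading_zeros = num_bits - 1 = 8
binary(275) = 100010011

Elias gamma(275) = '00000000' + '100010011' = 00000000100010011 (17 bits)


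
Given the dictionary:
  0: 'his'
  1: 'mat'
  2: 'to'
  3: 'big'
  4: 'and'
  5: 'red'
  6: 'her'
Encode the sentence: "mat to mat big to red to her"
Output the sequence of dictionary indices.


Look up each word in the dictionary:
  'mat' -> 1
  'to' -> 2
  'mat' -> 1
  'big' -> 3
  'to' -> 2
  'red' -> 5
  'to' -> 2
  'her' -> 6

Encoded: [1, 2, 1, 3, 2, 5, 2, 6]


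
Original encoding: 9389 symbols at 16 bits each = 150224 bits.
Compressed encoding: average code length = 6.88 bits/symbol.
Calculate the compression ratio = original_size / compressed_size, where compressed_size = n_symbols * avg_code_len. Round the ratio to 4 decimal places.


original_size = n_symbols * orig_bits = 9389 * 16 = 150224 bits
compressed_size = n_symbols * avg_code_len = 9389 * 6.88 = 64596.32 bits
ratio = original_size / compressed_size = 150224 / 64596.32 = 2.3256

Compression ratio = 2.3256


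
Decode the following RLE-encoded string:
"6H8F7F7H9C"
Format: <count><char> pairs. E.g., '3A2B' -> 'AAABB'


Expanding each <count><char> pair:
  6H -> 'HHHHHH'
  8F -> 'FFFFFFFF'
  7F -> 'FFFFFFF'
  7H -> 'HHHHHHH'
  9C -> 'CCCCCCCCC'

Decoded = HHHHHHFFFFFFFFFFFFFFFHHHHHHHCCCCCCCCC


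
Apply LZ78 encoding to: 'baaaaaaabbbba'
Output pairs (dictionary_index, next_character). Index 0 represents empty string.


LZ78 encoding steps:
Dictionary: {0: ''}
Step 1: w='' (idx 0), next='b' -> output (0, 'b'), add 'b' as idx 1
Step 2: w='' (idx 0), next='a' -> output (0, 'a'), add 'a' as idx 2
Step 3: w='a' (idx 2), next='a' -> output (2, 'a'), add 'aa' as idx 3
Step 4: w='aa' (idx 3), next='a' -> output (3, 'a'), add 'aaa' as idx 4
Step 5: w='a' (idx 2), next='b' -> output (2, 'b'), add 'ab' as idx 5
Step 6: w='b' (idx 1), next='b' -> output (1, 'b'), add 'bb' as idx 6
Step 7: w='b' (idx 1), next='a' -> output (1, 'a'), add 'ba' as idx 7


Encoded: [(0, 'b'), (0, 'a'), (2, 'a'), (3, 'a'), (2, 'b'), (1, 'b'), (1, 'a')]


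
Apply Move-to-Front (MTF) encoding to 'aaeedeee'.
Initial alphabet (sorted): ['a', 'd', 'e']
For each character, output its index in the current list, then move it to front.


MTF encoding:
'a': index 0 in ['a', 'd', 'e'] -> ['a', 'd', 'e']
'a': index 0 in ['a', 'd', 'e'] -> ['a', 'd', 'e']
'e': index 2 in ['a', 'd', 'e'] -> ['e', 'a', 'd']
'e': index 0 in ['e', 'a', 'd'] -> ['e', 'a', 'd']
'd': index 2 in ['e', 'a', 'd'] -> ['d', 'e', 'a']
'e': index 1 in ['d', 'e', 'a'] -> ['e', 'd', 'a']
'e': index 0 in ['e', 'd', 'a'] -> ['e', 'd', 'a']
'e': index 0 in ['e', 'd', 'a'] -> ['e', 'd', 'a']


Output: [0, 0, 2, 0, 2, 1, 0, 0]


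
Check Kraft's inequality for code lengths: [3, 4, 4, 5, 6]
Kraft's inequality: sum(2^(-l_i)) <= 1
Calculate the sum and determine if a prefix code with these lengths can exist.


Sum = 2^(-3) + 2^(-4) + 2^(-4) + 2^(-5) + 2^(-6)
    = 0.125 + 0.0625 + 0.0625 + 0.03125 + 0.015625
    = 19/64 = 0.296875
Since 0.296875 <= 1, Kraft's inequality IS satisfied.
A prefix code with these lengths CAN exist.

Kraft sum = 0.296875. Satisfied.


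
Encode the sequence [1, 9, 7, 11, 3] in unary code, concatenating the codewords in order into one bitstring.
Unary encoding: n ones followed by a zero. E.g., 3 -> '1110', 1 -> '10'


Encode each number as n ones followed by a terminating 0:
  1 -> 10 (2 bits)
  9 -> 1111111110 (10 bits)
  7 -> 11111110 (8 bits)
  11 -> 111111111110 (12 bits)
  3 -> 1110 (4 bits)
Total length = 2 + 10 + 8 + 12 + 4 = 36 bits.

Unary([1, 9, 7, 11, 3]) = 101111111110111111101111111111101110 (36 bits)


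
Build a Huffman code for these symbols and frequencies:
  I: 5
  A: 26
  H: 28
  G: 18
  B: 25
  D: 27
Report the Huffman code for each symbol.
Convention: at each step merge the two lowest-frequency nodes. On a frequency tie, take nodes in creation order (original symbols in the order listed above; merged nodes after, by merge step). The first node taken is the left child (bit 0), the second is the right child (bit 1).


Huffman tree construction:
Step 1: Merge I(5) + G(18) = 23
Step 2: Merge (I+G)(23) + B(25) = 48
Step 3: Merge A(26) + D(27) = 53
Step 4: Merge H(28) + ((I+G)+B)(48) = 76
Step 5: Merge (A+D)(53) + (H+((I+G)+B))(76) = 129
Read each symbol's code off the tree from the root (left child = 0, right child = 1).

Codes:
  I: 1100 (length 4)
  A: 00 (length 2)
  H: 10 (length 2)
  G: 1101 (length 4)
  B: 111 (length 3)
  D: 01 (length 2)
Average code length: 329/129 = 2.5504 bits/symbol


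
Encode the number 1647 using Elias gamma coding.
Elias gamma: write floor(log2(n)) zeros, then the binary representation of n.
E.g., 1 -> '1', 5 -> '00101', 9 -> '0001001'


num_bits = floor(log2(1647)) + 1 = 11
leading_zeros = num_bits - 1 = 10
binary(1647) = 11001101111

Elias gamma(1647) = '0000000000' + '11001101111' = 000000000011001101111 (21 bits)


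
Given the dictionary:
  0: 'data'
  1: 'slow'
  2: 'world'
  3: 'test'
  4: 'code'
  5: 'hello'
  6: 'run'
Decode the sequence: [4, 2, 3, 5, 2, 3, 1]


Look up each index in the dictionary:
  4 -> 'code'
  2 -> 'world'
  3 -> 'test'
  5 -> 'hello'
  2 -> 'world'
  3 -> 'test'
  1 -> 'slow'

Decoded: "code world test hello world test slow"


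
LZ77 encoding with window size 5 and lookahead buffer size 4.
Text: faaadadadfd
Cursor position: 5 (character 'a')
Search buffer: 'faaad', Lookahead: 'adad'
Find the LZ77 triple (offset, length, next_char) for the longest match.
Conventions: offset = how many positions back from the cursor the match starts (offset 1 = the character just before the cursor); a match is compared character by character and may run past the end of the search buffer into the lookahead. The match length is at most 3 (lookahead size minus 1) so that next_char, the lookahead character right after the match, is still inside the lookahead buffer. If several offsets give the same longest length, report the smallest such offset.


Try each offset into the search buffer:
  offset=1 (pos 4, char 'd'): match length 0
  offset=2 (pos 3, char 'a'): match length 3
  offset=3 (pos 2, char 'a'): match length 1
  offset=4 (pos 1, char 'a'): match length 1
  offset=5 (pos 0, char 'f'): match length 0
Longest match has length 3 at offset 2.
next_char = character at position 5 + 3 = 8 -> 'd'

Best match: offset=2, length=3 (matching 'ada' starting at position 3)
LZ77 triple: (2, 3, 'd')


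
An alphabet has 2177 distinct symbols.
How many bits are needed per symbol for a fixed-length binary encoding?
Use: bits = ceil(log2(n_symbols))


log2(2177) = 11.0881
Bracket: 2^11 = 2048 < 2177 <= 2^12 = 4096
So ceil(log2(2177)) = 12

bits = ceil(log2(2177)) = ceil(11.0881) = 12 bits


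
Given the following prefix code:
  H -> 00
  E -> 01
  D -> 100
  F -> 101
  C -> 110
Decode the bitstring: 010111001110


Decoding step by step:
Bits 01 -> E
Bits 01 -> E
Bits 110 -> C
Bits 01 -> E
Bits 110 -> C


Decoded message: EECEC


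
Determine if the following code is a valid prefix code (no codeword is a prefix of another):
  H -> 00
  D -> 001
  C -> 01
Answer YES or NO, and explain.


Checking each pair (does one codeword prefix another?):
  H='00' vs D='001': prefix -- VIOLATION

NO -- this is NOT a valid prefix code. H (00) is a prefix of D (001).


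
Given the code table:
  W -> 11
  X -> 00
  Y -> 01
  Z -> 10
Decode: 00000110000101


Decoding:
00 -> X
00 -> X
01 -> Y
10 -> Z
00 -> X
01 -> Y
01 -> Y


Result: XXYZXYY


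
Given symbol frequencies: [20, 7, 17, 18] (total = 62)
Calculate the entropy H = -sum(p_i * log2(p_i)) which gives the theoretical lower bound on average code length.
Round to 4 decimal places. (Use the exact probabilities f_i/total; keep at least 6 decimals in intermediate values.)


Per-symbol terms -p_i * log2(p_i) with p_i = f_i/62:
  p = 20/62 = 0.322581: log2(p) = -1.632268, -p*log2(p) = 0.526538
  p = 7/62 = 0.112903: log2(p) = -3.146841, -p*log2(p) = 0.355289
  p = 17/62 = 0.274194: log2(p) = -1.866733, -p*log2(p) = 0.511846
  p = 18/62 = 0.290323: log2(p) = -1.784271, -p*log2(p) = 0.518014
H = 0.526538 + 0.355289 + 0.511846 + 0.518014 = 1.911687

H = 1.9117 bits/symbol


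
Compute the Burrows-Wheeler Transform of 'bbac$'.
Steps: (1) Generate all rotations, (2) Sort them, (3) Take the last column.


Rotations (sorted):
  0: $bbac -> last char: c
  1: ac$bb -> last char: b
  2: bac$b -> last char: b
  3: bbac$ -> last char: $
  4: c$bba -> last char: a


BWT = cbb$a


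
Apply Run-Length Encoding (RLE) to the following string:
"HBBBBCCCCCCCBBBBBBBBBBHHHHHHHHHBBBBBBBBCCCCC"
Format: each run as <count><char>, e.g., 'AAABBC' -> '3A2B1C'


Scanning runs left to right:
  i=0: run of 'H' x 1 -> '1H'
  i=1: run of 'B' x 4 -> '4B'
  i=5: run of 'C' x 7 -> '7C'
  i=12: run of 'B' x 10 -> '10B'
  i=22: run of 'H' x 9 -> '9H'
  i=31: run of 'B' x 8 -> '8B'
  i=39: run of 'C' x 5 -> '5C'

RLE = 1H4B7C10B9H8B5C


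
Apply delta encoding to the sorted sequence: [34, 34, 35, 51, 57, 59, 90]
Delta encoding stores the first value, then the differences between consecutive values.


First value: 34
Deltas:
  34 - 34 = 0
  35 - 34 = 1
  51 - 35 = 16
  57 - 51 = 6
  59 - 57 = 2
  90 - 59 = 31


Delta encoded: [34, 0, 1, 16, 6, 2, 31]


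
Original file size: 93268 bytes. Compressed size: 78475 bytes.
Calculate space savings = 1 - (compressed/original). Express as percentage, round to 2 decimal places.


ratio = compressed/original = 78475/93268 = 0.841393
savings = 1 - ratio = 1 - 0.841393 = 0.158607
as a percentage: 0.158607 * 100 = 15.86%

Space savings = 1 - 78475/93268 = 15.86%


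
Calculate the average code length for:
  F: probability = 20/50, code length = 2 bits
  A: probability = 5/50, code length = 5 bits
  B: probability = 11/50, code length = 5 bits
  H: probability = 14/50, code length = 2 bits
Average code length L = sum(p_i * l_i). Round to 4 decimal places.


Weighted contributions p_i * l_i:
  F: (20/50) * 2 = 40/50
  A: (5/50) * 5 = 25/50
  B: (11/50) * 5 = 55/50
  H: (14/50) * 2 = 28/50
Sum = (40 + 25 + 55 + 28)/50 = 148/50

L = 148/50 = 2.9600 bits/symbol


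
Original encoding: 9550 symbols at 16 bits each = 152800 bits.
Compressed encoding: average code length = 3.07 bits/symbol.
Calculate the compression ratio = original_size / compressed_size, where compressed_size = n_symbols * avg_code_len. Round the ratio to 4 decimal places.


original_size = n_symbols * orig_bits = 9550 * 16 = 152800 bits
compressed_size = n_symbols * avg_code_len = 9550 * 3.07 = 29318.5 bits
ratio = original_size / compressed_size = 152800 / 29318.5 = 5.2117

Compression ratio = 5.2117


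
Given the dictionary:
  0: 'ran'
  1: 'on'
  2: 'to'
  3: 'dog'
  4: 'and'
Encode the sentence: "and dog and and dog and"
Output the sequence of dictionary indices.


Look up each word in the dictionary:
  'and' -> 4
  'dog' -> 3
  'and' -> 4
  'and' -> 4
  'dog' -> 3
  'and' -> 4

Encoded: [4, 3, 4, 4, 3, 4]


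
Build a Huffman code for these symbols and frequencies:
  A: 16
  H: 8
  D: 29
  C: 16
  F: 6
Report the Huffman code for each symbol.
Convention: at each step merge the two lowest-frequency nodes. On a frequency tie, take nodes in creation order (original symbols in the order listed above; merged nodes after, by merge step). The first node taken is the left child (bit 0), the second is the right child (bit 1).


Huffman tree construction:
Step 1: Merge F(6) + H(8) = 14
Step 2: Merge (F+H)(14) + A(16) = 30
Step 3: Merge C(16) + D(29) = 45
Step 4: Merge ((F+H)+A)(30) + (C+D)(45) = 75
Read each symbol's code off the tree from the root (left child = 0, right child = 1).

Codes:
  A: 01 (length 2)
  H: 001 (length 3)
  D: 11 (length 2)
  C: 10 (length 2)
  F: 000 (length 3)
Average code length: 164/75 = 2.1867 bits/symbol


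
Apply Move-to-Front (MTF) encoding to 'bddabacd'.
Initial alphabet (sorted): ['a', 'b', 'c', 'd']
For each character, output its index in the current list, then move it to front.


MTF encoding:
'b': index 1 in ['a', 'b', 'c', 'd'] -> ['b', 'a', 'c', 'd']
'd': index 3 in ['b', 'a', 'c', 'd'] -> ['d', 'b', 'a', 'c']
'd': index 0 in ['d', 'b', 'a', 'c'] -> ['d', 'b', 'a', 'c']
'a': index 2 in ['d', 'b', 'a', 'c'] -> ['a', 'd', 'b', 'c']
'b': index 2 in ['a', 'd', 'b', 'c'] -> ['b', 'a', 'd', 'c']
'a': index 1 in ['b', 'a', 'd', 'c'] -> ['a', 'b', 'd', 'c']
'c': index 3 in ['a', 'b', 'd', 'c'] -> ['c', 'a', 'b', 'd']
'd': index 3 in ['c', 'a', 'b', 'd'] -> ['d', 'c', 'a', 'b']


Output: [1, 3, 0, 2, 2, 1, 3, 3]


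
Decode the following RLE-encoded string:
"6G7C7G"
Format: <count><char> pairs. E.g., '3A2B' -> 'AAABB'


Expanding each <count><char> pair:
  6G -> 'GGGGGG'
  7C -> 'CCCCCCC'
  7G -> 'GGGGGGG'

Decoded = GGGGGGCCCCCCCGGGGGGG


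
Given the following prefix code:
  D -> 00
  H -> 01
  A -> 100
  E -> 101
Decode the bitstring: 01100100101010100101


Decoding step by step:
Bits 01 -> H
Bits 100 -> A
Bits 100 -> A
Bits 101 -> E
Bits 01 -> H
Bits 01 -> H
Bits 00 -> D
Bits 101 -> E


Decoded message: HAAEHHDE


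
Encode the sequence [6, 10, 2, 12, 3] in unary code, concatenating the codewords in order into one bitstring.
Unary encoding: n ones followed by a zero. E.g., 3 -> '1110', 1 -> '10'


Encode each number as n ones followed by a terminating 0:
  6 -> 1111110 (7 bits)
  10 -> 11111111110 (11 bits)
  2 -> 110 (3 bits)
  12 -> 1111111111110 (13 bits)
  3 -> 1110 (4 bits)
Total length = 7 + 11 + 3 + 13 + 4 = 38 bits.

Unary([6, 10, 2, 12, 3]) = 11111101111111111011011111111111101110 (38 bits)


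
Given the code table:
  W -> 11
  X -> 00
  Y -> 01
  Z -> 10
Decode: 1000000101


Decoding:
10 -> Z
00 -> X
00 -> X
01 -> Y
01 -> Y


Result: ZXXYY


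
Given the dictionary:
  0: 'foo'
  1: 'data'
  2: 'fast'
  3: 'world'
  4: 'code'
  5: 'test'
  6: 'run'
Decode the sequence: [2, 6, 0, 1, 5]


Look up each index in the dictionary:
  2 -> 'fast'
  6 -> 'run'
  0 -> 'foo'
  1 -> 'data'
  5 -> 'test'

Decoded: "fast run foo data test"


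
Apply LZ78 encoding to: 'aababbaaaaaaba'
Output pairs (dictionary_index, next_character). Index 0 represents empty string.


LZ78 encoding steps:
Dictionary: {0: ''}
Step 1: w='' (idx 0), next='a' -> output (0, 'a'), add 'a' as idx 1
Step 2: w='a' (idx 1), next='b' -> output (1, 'b'), add 'ab' as idx 2
Step 3: w='ab' (idx 2), next='b' -> output (2, 'b'), add 'abb' as idx 3
Step 4: w='a' (idx 1), next='a' -> output (1, 'a'), add 'aa' as idx 4
Step 5: w='aa' (idx 4), next='a' -> output (4, 'a'), add 'aaa' as idx 5
Step 6: w='ab' (idx 2), next='a' -> output (2, 'a'), add 'aba' as idx 6


Encoded: [(0, 'a'), (1, 'b'), (2, 'b'), (1, 'a'), (4, 'a'), (2, 'a')]


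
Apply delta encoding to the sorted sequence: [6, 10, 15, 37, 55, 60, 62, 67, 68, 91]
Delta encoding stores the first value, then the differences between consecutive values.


First value: 6
Deltas:
  10 - 6 = 4
  15 - 10 = 5
  37 - 15 = 22
  55 - 37 = 18
  60 - 55 = 5
  62 - 60 = 2
  67 - 62 = 5
  68 - 67 = 1
  91 - 68 = 23


Delta encoded: [6, 4, 5, 22, 18, 5, 2, 5, 1, 23]


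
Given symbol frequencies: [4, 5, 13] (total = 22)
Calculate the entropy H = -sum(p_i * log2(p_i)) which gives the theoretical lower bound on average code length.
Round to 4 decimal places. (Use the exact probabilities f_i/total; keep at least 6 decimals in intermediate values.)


Per-symbol terms -p_i * log2(p_i) with p_i = f_i/22:
  p = 4/22 = 0.181818: log2(p) = -2.459432, -p*log2(p) = 0.447169
  p = 5/22 = 0.227273: log2(p) = -2.137504, -p*log2(p) = 0.485796
  p = 13/22 = 0.590909: log2(p) = -0.758992, -p*log2(p) = 0.448495
H = 0.447169 + 0.485796 + 0.448495 = 1.381460

H = 1.3815 bits/symbol


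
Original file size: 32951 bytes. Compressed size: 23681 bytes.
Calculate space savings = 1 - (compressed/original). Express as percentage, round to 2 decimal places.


ratio = compressed/original = 23681/32951 = 0.718673
savings = 1 - ratio = 1 - 0.718673 = 0.281327
as a percentage: 0.281327 * 100 = 28.13%

Space savings = 1 - 23681/32951 = 28.13%


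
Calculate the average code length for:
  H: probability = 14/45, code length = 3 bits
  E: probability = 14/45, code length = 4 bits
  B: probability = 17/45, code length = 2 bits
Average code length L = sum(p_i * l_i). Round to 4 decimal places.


Weighted contributions p_i * l_i:
  H: (14/45) * 3 = 42/45
  E: (14/45) * 4 = 56/45
  B: (17/45) * 2 = 34/45
Sum = (42 + 56 + 34)/45 = 132/45

L = 132/45 = 2.9333 bits/symbol


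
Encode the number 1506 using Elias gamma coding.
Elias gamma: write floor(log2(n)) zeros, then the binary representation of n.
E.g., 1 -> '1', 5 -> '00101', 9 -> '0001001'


num_bits = floor(log2(1506)) + 1 = 11
leading_zeros = num_bits - 1 = 10
binary(1506) = 10111100010

Elias gamma(1506) = '0000000000' + '10111100010' = 000000000010111100010 (21 bits)


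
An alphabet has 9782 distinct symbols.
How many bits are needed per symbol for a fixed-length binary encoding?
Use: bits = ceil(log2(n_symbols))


log2(9782) = 13.2559
Bracket: 2^13 = 8192 < 9782 <= 2^14 = 16384
So ceil(log2(9782)) = 14

bits = ceil(log2(9782)) = ceil(13.2559) = 14 bits


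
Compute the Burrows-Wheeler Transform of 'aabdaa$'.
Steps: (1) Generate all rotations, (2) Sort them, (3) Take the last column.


Rotations (sorted):
  0: $aabdaa -> last char: a
  1: a$aabda -> last char: a
  2: aa$aabd -> last char: d
  3: aabdaa$ -> last char: $
  4: abdaa$a -> last char: a
  5: bdaa$aa -> last char: a
  6: daa$aab -> last char: b


BWT = aad$aab


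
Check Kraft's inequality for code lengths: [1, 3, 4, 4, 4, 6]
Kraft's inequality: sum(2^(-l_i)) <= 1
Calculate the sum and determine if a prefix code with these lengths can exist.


Sum = 2^(-1) + 2^(-3) + 2^(-4) + 2^(-4) + 2^(-4) + 2^(-6)
    = 0.5 + 0.125 + 0.0625 + 0.0625 + 0.0625 + 0.015625
    = 53/64 = 0.828125
Since 0.828125 <= 1, Kraft's inequality IS satisfied.
A prefix code with these lengths CAN exist.

Kraft sum = 0.828125. Satisfied.


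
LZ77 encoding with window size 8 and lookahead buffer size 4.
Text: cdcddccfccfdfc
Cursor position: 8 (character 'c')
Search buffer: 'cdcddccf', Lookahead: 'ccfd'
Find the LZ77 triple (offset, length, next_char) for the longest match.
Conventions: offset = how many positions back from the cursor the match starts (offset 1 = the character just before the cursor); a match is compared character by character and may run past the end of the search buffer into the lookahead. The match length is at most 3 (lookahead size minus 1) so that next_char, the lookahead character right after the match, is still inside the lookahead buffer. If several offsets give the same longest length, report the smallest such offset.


Try each offset into the search buffer:
  offset=1 (pos 7, char 'f'): match length 0
  offset=2 (pos 6, char 'c'): match length 1
  offset=3 (pos 5, char 'c'): match length 3
  offset=4 (pos 4, char 'd'): match length 0
  offset=5 (pos 3, char 'd'): match length 0
  offset=6 (pos 2, char 'c'): match length 1
  offset=7 (pos 1, char 'd'): match length 0
  offset=8 (pos 0, char 'c'): match length 1
Longest match has length 3 at offset 3.
next_char = character at position 8 + 3 = 11 -> 'd'

Best match: offset=3, length=3 (matching 'ccf' starting at position 5)
LZ77 triple: (3, 3, 'd')


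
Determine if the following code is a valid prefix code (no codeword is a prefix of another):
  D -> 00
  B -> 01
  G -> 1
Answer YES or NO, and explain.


Checking each pair (does one codeword prefix another?):
  D='00' vs B='01': no prefix
  D='00' vs G='1': no prefix
  B='01' vs D='00': no prefix
  B='01' vs G='1': no prefix
  G='1' vs D='00': no prefix
  G='1' vs B='01': no prefix
No violation found over all pairs.

YES -- this is a valid prefix code. No codeword is a prefix of any other codeword.


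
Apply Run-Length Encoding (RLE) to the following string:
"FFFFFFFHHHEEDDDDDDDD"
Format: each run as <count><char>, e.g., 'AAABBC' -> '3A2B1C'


Scanning runs left to right:
  i=0: run of 'F' x 7 -> '7F'
  i=7: run of 'H' x 3 -> '3H'
  i=10: run of 'E' x 2 -> '2E'
  i=12: run of 'D' x 8 -> '8D'

RLE = 7F3H2E8D


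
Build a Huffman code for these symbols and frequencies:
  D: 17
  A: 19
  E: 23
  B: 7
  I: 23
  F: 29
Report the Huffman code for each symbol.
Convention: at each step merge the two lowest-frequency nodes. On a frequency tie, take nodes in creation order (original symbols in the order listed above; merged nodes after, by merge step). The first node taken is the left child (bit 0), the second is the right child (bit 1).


Huffman tree construction:
Step 1: Merge B(7) + D(17) = 24
Step 2: Merge A(19) + E(23) = 42
Step 3: Merge I(23) + (B+D)(24) = 47
Step 4: Merge F(29) + (A+E)(42) = 71
Step 5: Merge (I+(B+D))(47) + (F+(A+E))(71) = 118
Read each symbol's code off the tree from the root (left child = 0, right child = 1).

Codes:
  D: 011 (length 3)
  A: 110 (length 3)
  E: 111 (length 3)
  B: 010 (length 3)
  I: 00 (length 2)
  F: 10 (length 2)
Average code length: 302/118 = 2.5593 bits/symbol


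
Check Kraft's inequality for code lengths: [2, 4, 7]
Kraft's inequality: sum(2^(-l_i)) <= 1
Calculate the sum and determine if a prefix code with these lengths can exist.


Sum = 2^(-2) + 2^(-4) + 2^(-7)
    = 0.25 + 0.0625 + 0.0078125
    = 41/128 = 0.3203125
Since 0.3203125 <= 1, Kraft's inequality IS satisfied.
A prefix code with these lengths CAN exist.

Kraft sum = 0.3203125. Satisfied.


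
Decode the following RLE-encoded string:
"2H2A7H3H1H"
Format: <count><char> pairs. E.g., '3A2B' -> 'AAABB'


Expanding each <count><char> pair:
  2H -> 'HH'
  2A -> 'AA'
  7H -> 'HHHHHHH'
  3H -> 'HHH'
  1H -> 'H'

Decoded = HHAAHHHHHHHHHHH


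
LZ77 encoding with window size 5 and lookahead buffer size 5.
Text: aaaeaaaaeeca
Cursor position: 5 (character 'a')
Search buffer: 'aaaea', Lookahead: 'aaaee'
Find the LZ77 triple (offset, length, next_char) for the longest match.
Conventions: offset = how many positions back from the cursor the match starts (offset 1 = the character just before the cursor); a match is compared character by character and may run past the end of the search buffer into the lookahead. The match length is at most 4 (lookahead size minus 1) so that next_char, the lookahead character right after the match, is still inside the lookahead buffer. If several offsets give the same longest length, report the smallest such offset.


Try each offset into the search buffer:
  offset=1 (pos 4, char 'a'): match length 3
  offset=2 (pos 3, char 'e'): match length 0
  offset=3 (pos 2, char 'a'): match length 1
  offset=4 (pos 1, char 'a'): match length 2
  offset=5 (pos 0, char 'a'): match length 4
Longest match has length 4 at offset 5.
next_char = character at position 5 + 4 = 9 -> 'e'

Best match: offset=5, length=4 (matching 'aaae' starting at position 0)
LZ77 triple: (5, 4, 'e')


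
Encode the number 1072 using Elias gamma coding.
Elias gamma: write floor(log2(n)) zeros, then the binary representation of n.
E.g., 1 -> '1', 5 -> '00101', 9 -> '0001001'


num_bits = floor(log2(1072)) + 1 = 11
leading_zeros = num_bits - 1 = 10
binary(1072) = 10000110000

Elias gamma(1072) = '0000000000' + '10000110000' = 000000000010000110000 (21 bits)


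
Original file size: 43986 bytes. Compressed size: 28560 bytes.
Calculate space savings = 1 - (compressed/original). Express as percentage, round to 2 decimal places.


ratio = compressed/original = 28560/43986 = 0.649298
savings = 1 - ratio = 1 - 0.649298 = 0.350702
as a percentage: 0.350702 * 100 = 35.07%

Space savings = 1 - 28560/43986 = 35.07%


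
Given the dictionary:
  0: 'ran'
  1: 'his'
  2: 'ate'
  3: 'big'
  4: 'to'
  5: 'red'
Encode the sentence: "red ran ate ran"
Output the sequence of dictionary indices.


Look up each word in the dictionary:
  'red' -> 5
  'ran' -> 0
  'ate' -> 2
  'ran' -> 0

Encoded: [5, 0, 2, 0]


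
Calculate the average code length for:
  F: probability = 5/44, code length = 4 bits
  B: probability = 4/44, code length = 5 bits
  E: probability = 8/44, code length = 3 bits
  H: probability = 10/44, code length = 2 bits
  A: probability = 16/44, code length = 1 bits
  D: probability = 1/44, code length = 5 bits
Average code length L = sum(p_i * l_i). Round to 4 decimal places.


Weighted contributions p_i * l_i:
  F: (5/44) * 4 = 20/44
  B: (4/44) * 5 = 20/44
  E: (8/44) * 3 = 24/44
  H: (10/44) * 2 = 20/44
  A: (16/44) * 1 = 16/44
  D: (1/44) * 5 = 5/44
Sum = (20 + 20 + 24 + 20 + 16 + 5)/44 = 105/44

L = 105/44 = 2.3864 bits/symbol


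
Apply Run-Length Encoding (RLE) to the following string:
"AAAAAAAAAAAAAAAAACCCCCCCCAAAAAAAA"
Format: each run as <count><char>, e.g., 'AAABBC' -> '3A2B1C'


Scanning runs left to right:
  i=0: run of 'A' x 17 -> '17A'
  i=17: run of 'C' x 8 -> '8C'
  i=25: run of 'A' x 8 -> '8A'

RLE = 17A8C8A


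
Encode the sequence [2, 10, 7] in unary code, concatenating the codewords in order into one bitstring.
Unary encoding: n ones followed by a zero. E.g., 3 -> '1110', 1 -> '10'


Encode each number as n ones followed by a terminating 0:
  2 -> 110 (3 bits)
  10 -> 11111111110 (11 bits)
  7 -> 11111110 (8 bits)
Total length = 3 + 11 + 8 = 22 bits.

Unary([2, 10, 7]) = 1101111111111011111110 (22 bits)


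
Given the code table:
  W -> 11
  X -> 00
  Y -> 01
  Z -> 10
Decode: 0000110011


Decoding:
00 -> X
00 -> X
11 -> W
00 -> X
11 -> W


Result: XXWXW


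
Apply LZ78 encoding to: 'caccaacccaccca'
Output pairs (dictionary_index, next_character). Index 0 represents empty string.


LZ78 encoding steps:
Dictionary: {0: ''}
Step 1: w='' (idx 0), next='c' -> output (0, 'c'), add 'c' as idx 1
Step 2: w='' (idx 0), next='a' -> output (0, 'a'), add 'a' as idx 2
Step 3: w='c' (idx 1), next='c' -> output (1, 'c'), add 'cc' as idx 3
Step 4: w='a' (idx 2), next='a' -> output (2, 'a'), add 'aa' as idx 4
Step 5: w='cc' (idx 3), next='c' -> output (3, 'c'), add 'ccc' as idx 5
Step 6: w='a' (idx 2), next='c' -> output (2, 'c'), add 'ac' as idx 6
Step 7: w='cc' (idx 3), next='a' -> output (3, 'a'), add 'cca' as idx 7


Encoded: [(0, 'c'), (0, 'a'), (1, 'c'), (2, 'a'), (3, 'c'), (2, 'c'), (3, 'a')]


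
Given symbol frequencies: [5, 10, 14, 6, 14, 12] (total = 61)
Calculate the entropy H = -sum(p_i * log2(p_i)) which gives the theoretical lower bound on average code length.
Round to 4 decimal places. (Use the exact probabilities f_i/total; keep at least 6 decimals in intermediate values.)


Per-symbol terms -p_i * log2(p_i) with p_i = f_i/61:
  p = 5/61 = 0.081967: log2(p) = -3.608809, -p*log2(p) = 0.295804
  p = 10/61 = 0.163934: log2(p) = -2.608809, -p*log2(p) = 0.427674
  p = 14/61 = 0.229508: log2(p) = -2.123382, -p*log2(p) = 0.487334
  p = 6/61 = 0.098361: log2(p) = -3.345775, -p*log2(p) = 0.329093
  p = 14/61 = 0.229508: log2(p) = -2.123382, -p*log2(p) = 0.487334
  p = 12/61 = 0.196721: log2(p) = -2.345775, -p*log2(p) = 0.461464
H = 0.295804 + 0.427674 + 0.487334 + 0.329093 + 0.487334 + 0.461464 = 2.488703

H = 2.4887 bits/symbol


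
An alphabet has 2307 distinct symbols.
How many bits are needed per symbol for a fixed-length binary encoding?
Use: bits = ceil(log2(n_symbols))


log2(2307) = 11.1718
Bracket: 2^11 = 2048 < 2307 <= 2^12 = 4096
So ceil(log2(2307)) = 12

bits = ceil(log2(2307)) = ceil(11.1718) = 12 bits


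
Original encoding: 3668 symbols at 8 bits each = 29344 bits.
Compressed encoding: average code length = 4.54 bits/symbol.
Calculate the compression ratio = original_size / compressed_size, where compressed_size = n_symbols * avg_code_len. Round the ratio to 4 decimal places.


original_size = n_symbols * orig_bits = 3668 * 8 = 29344 bits
compressed_size = n_symbols * avg_code_len = 3668 * 4.54 = 16652.72 bits
ratio = original_size / compressed_size = 29344 / 16652.72 = 1.7621

Compression ratio = 1.7621


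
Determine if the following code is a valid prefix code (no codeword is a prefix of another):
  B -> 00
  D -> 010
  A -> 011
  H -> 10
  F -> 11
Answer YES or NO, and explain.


Checking each pair (does one codeword prefix another?):
  B='00' vs D='010': no prefix
  B='00' vs A='011': no prefix
  B='00' vs H='10': no prefix
  B='00' vs F='11': no prefix
  D='010' vs B='00': no prefix
  D='010' vs A='011': no prefix
  D='010' vs H='10': no prefix
  D='010' vs F='11': no prefix
  A='011' vs B='00': no prefix
  A='011' vs D='010': no prefix
  A='011' vs H='10': no prefix
  A='011' vs F='11': no prefix
  H='10' vs B='00': no prefix
  H='10' vs D='010': no prefix
  H='10' vs A='011': no prefix
  H='10' vs F='11': no prefix
  F='11' vs B='00': no prefix
  F='11' vs D='010': no prefix
  F='11' vs A='011': no prefix
  F='11' vs H='10': no prefix
No violation found over all pairs.

YES -- this is a valid prefix code. No codeword is a prefix of any other codeword.


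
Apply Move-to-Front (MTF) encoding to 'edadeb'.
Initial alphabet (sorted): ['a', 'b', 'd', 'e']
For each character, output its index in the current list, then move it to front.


MTF encoding:
'e': index 3 in ['a', 'b', 'd', 'e'] -> ['e', 'a', 'b', 'd']
'd': index 3 in ['e', 'a', 'b', 'd'] -> ['d', 'e', 'a', 'b']
'a': index 2 in ['d', 'e', 'a', 'b'] -> ['a', 'd', 'e', 'b']
'd': index 1 in ['a', 'd', 'e', 'b'] -> ['d', 'a', 'e', 'b']
'e': index 2 in ['d', 'a', 'e', 'b'] -> ['e', 'd', 'a', 'b']
'b': index 3 in ['e', 'd', 'a', 'b'] -> ['b', 'e', 'd', 'a']


Output: [3, 3, 2, 1, 2, 3]


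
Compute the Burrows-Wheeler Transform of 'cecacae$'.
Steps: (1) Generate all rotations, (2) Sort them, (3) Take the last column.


Rotations (sorted):
  0: $cecacae -> last char: e
  1: acae$cec -> last char: c
  2: ae$cecac -> last char: c
  3: cacae$ce -> last char: e
  4: cae$ceca -> last char: a
  5: cecacae$ -> last char: $
  6: e$cecaca -> last char: a
  7: ecacae$c -> last char: c


BWT = eccea$ac


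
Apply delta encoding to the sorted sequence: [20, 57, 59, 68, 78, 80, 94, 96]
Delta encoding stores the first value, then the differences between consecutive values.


First value: 20
Deltas:
  57 - 20 = 37
  59 - 57 = 2
  68 - 59 = 9
  78 - 68 = 10
  80 - 78 = 2
  94 - 80 = 14
  96 - 94 = 2


Delta encoded: [20, 37, 2, 9, 10, 2, 14, 2]


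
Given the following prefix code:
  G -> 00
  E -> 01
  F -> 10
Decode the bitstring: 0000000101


Decoding step by step:
Bits 00 -> G
Bits 00 -> G
Bits 00 -> G
Bits 01 -> E
Bits 01 -> E


Decoded message: GGGEE


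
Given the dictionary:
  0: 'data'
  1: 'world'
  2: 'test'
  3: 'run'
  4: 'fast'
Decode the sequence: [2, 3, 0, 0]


Look up each index in the dictionary:
  2 -> 'test'
  3 -> 'run'
  0 -> 'data'
  0 -> 'data'

Decoded: "test run data data"


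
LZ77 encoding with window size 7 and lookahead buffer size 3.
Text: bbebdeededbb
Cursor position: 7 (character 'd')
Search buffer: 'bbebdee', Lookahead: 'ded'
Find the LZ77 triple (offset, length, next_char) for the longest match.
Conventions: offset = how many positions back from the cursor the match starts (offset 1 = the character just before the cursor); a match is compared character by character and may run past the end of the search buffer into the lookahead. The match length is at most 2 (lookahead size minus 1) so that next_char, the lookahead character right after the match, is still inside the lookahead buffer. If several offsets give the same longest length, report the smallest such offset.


Try each offset into the search buffer:
  offset=1 (pos 6, char 'e'): match length 0
  offset=2 (pos 5, char 'e'): match length 0
  offset=3 (pos 4, char 'd'): match length 2
  offset=4 (pos 3, char 'b'): match length 0
  offset=5 (pos 2, char 'e'): match length 0
  offset=6 (pos 1, char 'b'): match length 0
  offset=7 (pos 0, char 'b'): match length 0
Longest match has length 2 at offset 3.
next_char = character at position 7 + 2 = 9 -> 'd'

Best match: offset=3, length=2 (matching 'de' starting at position 4)
LZ77 triple: (3, 2, 'd')


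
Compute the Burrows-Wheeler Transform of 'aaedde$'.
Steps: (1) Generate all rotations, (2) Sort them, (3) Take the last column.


Rotations (sorted):
  0: $aaedde -> last char: e
  1: aaedde$ -> last char: $
  2: aedde$a -> last char: a
  3: dde$aae -> last char: e
  4: de$aaed -> last char: d
  5: e$aaedd -> last char: d
  6: edde$aa -> last char: a


BWT = e$aedda


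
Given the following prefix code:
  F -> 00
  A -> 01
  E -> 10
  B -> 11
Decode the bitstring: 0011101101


Decoding step by step:
Bits 00 -> F
Bits 11 -> B
Bits 10 -> E
Bits 11 -> B
Bits 01 -> A


Decoded message: FBEBA
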